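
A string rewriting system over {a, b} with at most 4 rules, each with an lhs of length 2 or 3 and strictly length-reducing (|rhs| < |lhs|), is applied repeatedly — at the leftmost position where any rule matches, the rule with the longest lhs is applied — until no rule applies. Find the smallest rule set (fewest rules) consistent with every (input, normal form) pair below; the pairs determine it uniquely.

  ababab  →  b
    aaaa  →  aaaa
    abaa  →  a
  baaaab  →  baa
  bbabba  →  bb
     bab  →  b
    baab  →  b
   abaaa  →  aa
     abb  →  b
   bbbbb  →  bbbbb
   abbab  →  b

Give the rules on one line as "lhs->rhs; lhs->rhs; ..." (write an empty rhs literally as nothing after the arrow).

aab->; ab->; aba->; bba->b

  | ababab => bab => b
  | aaaa
  | abaa => a
  | baaaab => baa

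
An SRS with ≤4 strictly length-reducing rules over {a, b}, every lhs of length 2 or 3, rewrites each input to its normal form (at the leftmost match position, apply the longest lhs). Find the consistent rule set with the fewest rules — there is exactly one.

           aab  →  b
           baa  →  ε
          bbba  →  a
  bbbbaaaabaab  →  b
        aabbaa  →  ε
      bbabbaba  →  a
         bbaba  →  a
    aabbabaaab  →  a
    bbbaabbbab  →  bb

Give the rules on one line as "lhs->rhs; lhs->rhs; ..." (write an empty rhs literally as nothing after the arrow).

aa->; ab->a; ba->a; bab->

  | aab => b
  | baa => aa => ε
  | bbba => bba => ba => a
  | bbbbaaaabaab => bbbaaaabaab => bbaaaabaab => baaaabaab => aaaabaab => aabaab => baab => aab => b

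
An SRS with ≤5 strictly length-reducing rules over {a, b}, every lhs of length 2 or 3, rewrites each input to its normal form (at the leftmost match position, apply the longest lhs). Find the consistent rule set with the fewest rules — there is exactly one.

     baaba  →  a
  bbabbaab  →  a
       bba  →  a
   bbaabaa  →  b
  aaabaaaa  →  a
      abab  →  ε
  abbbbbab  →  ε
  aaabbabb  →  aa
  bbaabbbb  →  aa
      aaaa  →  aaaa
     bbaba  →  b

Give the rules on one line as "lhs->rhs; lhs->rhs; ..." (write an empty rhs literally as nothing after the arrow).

  | baaba => aaba => ab => a
  | bbabbaab => abbaab => abaab => bab => ab => a
  | bba => a
  | bbaabaa => aabaa => aba => b

ab->a; aba->b; ba->a; bb->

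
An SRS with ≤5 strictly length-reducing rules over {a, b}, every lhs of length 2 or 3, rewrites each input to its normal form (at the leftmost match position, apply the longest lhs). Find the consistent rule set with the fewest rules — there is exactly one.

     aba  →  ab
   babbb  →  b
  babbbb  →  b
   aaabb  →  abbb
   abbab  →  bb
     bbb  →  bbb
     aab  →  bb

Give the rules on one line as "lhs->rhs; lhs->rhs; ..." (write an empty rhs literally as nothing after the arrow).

  | aba => ab
  | babbb => babb => bab => ba => b
  | babbbb => babbb => babb => bab => ba => b
  | aaabb => abbb

aab->bb; ba->b; bab->ba; bba->a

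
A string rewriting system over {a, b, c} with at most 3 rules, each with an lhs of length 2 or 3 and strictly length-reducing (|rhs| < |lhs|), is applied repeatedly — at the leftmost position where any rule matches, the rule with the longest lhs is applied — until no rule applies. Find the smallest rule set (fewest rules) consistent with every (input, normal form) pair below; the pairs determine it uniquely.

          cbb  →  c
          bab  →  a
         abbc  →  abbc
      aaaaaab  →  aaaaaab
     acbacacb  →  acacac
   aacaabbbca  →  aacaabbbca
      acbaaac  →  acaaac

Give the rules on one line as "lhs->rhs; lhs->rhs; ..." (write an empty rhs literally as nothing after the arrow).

bab->a; cb->c

  | cbb => cb => c
  | bab => a
  | abbc
  | aaaaaab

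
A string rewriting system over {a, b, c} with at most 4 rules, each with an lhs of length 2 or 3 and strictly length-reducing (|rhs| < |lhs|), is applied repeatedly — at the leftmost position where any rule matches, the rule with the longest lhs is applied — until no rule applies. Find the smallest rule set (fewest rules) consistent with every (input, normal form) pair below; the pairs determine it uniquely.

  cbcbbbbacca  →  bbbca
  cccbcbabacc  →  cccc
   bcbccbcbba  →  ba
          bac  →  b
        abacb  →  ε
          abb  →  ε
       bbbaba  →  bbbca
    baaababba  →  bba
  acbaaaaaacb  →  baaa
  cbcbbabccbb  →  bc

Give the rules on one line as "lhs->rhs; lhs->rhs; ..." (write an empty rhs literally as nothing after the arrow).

ab->c; ac->; cb->

  | cbcbbbbacca => cbbbbacca => bbbacca => bbbca
  | cccbcbabacc => cccbabacc => ccabacc => cccacc => cccc
  | bcbccbcbba => bccbcbba => bccbba => bcba => ba
  | bac => b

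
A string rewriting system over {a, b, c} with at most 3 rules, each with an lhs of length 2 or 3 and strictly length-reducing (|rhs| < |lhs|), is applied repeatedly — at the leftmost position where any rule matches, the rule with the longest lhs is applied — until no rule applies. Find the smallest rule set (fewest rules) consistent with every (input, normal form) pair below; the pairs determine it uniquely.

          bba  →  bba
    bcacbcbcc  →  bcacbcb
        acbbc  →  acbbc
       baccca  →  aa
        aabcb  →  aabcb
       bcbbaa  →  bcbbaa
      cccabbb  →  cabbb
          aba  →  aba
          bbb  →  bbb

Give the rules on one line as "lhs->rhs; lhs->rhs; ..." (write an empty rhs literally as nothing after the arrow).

bac->a; cc->

  | bba
  | bcacbcbcc => bcacbcb
  | acbbc
  | baccca => acca => aa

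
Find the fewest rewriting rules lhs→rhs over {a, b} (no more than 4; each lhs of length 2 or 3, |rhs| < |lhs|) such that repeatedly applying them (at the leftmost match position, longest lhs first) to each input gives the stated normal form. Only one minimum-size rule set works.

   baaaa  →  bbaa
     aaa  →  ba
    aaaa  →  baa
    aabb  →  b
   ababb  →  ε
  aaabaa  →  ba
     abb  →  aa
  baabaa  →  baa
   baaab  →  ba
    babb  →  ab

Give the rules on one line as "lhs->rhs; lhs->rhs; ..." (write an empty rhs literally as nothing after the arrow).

aaa->ba; aab->; abb->aa; bab->a

  | baaaa => bbaa
  | aaa => ba
  | aaaa => baa
  | aabb => b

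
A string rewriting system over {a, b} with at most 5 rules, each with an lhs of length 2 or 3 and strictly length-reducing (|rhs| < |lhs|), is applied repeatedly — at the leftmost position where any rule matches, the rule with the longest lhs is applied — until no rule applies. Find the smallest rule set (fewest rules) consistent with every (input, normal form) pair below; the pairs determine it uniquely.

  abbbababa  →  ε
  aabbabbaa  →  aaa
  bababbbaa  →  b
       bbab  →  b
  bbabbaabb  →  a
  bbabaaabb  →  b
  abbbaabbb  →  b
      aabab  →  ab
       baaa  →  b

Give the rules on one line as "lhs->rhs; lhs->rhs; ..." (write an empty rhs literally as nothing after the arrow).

aba->bb; ba->b; bb->; bba->

  | abbbababa => abababa => bbbaba => baba => bba => ε
  | aabbabbaa => aabbaa => aaa
  | bababbbaa => bbabbbaa => bbbaa => baa => ba => b
  | bbab => b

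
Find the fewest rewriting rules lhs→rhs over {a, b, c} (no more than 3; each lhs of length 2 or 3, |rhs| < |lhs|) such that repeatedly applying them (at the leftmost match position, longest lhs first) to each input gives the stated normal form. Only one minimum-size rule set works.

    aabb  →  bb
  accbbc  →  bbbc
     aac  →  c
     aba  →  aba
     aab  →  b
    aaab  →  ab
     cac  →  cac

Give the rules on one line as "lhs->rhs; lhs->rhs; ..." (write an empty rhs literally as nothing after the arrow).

aa->; acc->b

  | aabb => bb
  | accbbc => bbbc
  | aac => c
  | aba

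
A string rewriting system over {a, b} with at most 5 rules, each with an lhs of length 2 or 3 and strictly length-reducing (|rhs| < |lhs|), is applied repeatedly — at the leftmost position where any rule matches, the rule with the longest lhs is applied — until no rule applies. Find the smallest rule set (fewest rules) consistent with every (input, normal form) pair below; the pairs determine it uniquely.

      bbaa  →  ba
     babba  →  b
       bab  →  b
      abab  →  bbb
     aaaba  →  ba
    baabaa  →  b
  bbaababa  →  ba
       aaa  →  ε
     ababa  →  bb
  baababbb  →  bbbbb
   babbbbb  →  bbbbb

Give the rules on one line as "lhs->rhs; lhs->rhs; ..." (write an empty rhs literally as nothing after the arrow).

  | bbaa => ba
  | babba => bba => b
  | bab => b
  | abab => bbb

aaa->; aba->bb; bab->b; bba->b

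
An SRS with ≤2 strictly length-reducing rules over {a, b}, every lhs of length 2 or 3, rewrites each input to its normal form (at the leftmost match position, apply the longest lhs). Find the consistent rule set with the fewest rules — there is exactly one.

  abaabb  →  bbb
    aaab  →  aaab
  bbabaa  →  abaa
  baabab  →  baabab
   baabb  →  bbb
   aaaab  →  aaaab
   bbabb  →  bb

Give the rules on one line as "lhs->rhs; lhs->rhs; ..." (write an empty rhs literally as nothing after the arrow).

  | abaabb => ababb => abbb => bbb
  | aaab
  | bbabaa => abaa
  | baabab

abb->bb; bba->a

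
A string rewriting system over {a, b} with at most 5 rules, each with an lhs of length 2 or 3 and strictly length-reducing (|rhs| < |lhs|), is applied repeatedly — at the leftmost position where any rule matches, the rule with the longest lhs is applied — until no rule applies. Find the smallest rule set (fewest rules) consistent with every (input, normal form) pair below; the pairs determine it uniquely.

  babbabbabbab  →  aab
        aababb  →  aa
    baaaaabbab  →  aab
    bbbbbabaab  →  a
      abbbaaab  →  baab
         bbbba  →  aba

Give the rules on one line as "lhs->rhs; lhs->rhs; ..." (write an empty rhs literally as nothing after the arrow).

  | babbabbabbab => aababbabbab => aaaababbab => bababbab => aaabbab => bbbab => aab
  | aababb => aaaab => bab => aa
  | baaaaabbab => bbaabbab => aaabbab => bbbab => aab
  | bbbbbabaab => abbabaab => aaabaab => bbaab => aaab => bb => a

aaa->b; bab->aa; bb->a; bbb->a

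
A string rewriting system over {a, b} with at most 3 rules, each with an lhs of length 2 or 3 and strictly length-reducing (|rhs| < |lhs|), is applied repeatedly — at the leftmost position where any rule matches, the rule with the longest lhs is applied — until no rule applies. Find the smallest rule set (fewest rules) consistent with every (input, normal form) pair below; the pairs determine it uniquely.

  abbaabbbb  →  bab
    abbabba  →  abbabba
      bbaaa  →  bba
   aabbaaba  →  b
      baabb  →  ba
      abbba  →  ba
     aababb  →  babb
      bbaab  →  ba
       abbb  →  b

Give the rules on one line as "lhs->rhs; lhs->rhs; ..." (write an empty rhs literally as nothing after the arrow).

  | abbaabbbb => abbbbbb => ababbb => bbbb => bab
  | abbabba
  | bbaaa => bba
  | aabbaaba => bbaaba => bbba => baa => b

aa->; aba->b; bbb->ba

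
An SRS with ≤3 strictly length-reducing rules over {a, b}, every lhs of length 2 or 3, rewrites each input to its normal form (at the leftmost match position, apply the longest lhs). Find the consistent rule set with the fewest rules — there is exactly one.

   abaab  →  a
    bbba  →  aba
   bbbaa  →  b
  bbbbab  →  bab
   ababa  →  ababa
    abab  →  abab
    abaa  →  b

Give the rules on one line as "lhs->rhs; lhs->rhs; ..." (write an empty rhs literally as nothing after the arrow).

  | abaab => abbb => aab => bb => a
  | bbba => aba
  | bbbaa => abaa => abb => aa => b
  | bbbbab => abbab => aaab => bab

aa->b; bb->a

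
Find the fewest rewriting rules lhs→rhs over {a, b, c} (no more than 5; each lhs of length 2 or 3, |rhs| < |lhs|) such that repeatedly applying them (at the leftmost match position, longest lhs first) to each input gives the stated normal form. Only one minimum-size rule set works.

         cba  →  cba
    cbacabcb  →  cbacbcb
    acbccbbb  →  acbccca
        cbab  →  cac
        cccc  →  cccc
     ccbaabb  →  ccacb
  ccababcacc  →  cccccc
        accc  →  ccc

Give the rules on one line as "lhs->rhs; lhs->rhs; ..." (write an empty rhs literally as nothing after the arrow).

  | cba
  | cbacabcb => cbacbcb
  | acbccbbb => acbccca
  | cbab => cac

ab->b; acc->cc; bab->ac; bbb->ca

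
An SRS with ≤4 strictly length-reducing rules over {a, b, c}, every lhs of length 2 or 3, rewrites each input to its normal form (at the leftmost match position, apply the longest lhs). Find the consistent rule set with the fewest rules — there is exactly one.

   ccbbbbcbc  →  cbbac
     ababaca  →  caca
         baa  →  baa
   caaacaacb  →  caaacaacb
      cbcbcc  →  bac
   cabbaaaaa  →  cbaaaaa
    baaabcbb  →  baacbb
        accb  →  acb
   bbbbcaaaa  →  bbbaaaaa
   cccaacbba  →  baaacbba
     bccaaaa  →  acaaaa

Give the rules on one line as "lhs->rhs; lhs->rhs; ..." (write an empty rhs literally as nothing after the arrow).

  | ccbbbbcbc => cbbbbcbc => cbbbabc => cbbbcc => cbbac
  | ababaca => cabaca => ccaca => caca
  | baa
  | caaacaacb

ab->c; bc->a; cc->c; ccc->ba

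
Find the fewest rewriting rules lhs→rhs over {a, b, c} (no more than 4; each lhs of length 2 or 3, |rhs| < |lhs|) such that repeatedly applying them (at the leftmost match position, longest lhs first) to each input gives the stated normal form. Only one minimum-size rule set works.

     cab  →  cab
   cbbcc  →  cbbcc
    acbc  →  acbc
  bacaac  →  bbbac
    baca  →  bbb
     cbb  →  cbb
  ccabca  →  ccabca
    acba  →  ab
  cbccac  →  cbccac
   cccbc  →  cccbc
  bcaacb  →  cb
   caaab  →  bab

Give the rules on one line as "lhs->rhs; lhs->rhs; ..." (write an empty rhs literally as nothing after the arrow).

aca->bb; bcb->cb; caa->b; cba->b

  | cab
  | cbbcc
  | acbc
  | bacaac => bbbac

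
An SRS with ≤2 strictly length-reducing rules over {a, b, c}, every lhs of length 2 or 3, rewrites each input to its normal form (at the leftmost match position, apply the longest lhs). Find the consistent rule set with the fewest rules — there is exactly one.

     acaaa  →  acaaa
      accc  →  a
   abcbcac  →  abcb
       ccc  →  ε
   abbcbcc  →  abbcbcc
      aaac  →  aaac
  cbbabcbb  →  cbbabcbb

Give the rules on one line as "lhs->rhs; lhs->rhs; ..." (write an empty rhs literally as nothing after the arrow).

cac->; ccc->

  | acaaa
  | accc => a
  | abcbcac => abcb
  | ccc => ε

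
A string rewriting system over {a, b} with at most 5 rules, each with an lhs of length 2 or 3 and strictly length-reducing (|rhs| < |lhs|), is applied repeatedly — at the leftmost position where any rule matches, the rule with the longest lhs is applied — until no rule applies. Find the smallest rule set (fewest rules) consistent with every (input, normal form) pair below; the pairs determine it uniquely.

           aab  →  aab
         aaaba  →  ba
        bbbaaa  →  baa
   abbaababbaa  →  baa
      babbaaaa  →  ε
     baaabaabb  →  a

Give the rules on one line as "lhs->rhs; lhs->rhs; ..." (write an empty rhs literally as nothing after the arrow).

  | aab
  | aaaba => ba
  | bbbaaa => abaaa => baa
  | abbaababbaa => baaababbaa => bbabbaa => aabbaa => abaaa => baa

aaa->; aba->b; abb->ba; bb->a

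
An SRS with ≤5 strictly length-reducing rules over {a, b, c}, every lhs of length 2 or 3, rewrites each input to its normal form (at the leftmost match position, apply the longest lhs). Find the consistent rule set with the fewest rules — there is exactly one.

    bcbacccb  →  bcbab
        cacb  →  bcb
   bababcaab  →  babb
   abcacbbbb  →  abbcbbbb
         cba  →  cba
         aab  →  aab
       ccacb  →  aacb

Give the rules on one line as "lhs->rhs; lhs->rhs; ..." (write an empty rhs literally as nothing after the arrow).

  | bcbacccb => bcbccb => bcbab
  | cacb => bcb
  | bababcaab => bababbab => babacb => babb
  | abcacbbbb => abbcbbbb

bac->b; bba->c; ca->b; cc->a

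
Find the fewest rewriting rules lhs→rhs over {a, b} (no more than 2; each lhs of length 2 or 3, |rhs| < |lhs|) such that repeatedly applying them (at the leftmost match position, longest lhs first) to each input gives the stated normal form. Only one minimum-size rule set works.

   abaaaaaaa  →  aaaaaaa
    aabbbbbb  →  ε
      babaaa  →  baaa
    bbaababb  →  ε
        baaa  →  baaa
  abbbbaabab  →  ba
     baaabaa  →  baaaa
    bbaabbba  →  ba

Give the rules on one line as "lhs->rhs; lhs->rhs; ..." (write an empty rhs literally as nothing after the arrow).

ab->; bb->

  | abaaaaaaa => aaaaaaa
  | aabbbbbb => abbbbb => bbbb => bb => ε
  | babaaa => baaa
  | bbaababb => aababb => aabb => ab => ε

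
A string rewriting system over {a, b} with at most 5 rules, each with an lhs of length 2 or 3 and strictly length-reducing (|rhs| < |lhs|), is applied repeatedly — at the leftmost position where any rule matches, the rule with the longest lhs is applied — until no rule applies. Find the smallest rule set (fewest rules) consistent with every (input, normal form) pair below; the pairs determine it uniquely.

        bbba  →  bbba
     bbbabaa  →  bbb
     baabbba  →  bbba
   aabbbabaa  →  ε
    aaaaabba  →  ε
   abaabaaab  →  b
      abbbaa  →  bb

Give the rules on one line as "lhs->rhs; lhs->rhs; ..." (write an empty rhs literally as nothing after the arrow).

aaa->; aab->aa; ab->b; baa->

  | bbba
  | bbbabaa => bbbbaa => bbb
  | baabbba => bbba
  | aabbbabaa => aabbabaa => aababaa => aaabaa => baa => ε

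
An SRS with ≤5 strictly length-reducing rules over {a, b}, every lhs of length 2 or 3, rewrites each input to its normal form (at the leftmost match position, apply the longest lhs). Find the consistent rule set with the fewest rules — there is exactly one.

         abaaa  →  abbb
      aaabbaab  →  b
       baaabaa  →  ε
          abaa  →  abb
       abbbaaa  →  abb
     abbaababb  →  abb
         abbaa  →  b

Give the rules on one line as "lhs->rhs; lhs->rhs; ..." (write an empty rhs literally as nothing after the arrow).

  | abaaa => abbb
  | aaabbaab => bbbbaab => bbab => b
  | baaabaa => bbbbaa => bba => ε
  | abaa => abb

aa->b; aaa->bb; aab->; bba->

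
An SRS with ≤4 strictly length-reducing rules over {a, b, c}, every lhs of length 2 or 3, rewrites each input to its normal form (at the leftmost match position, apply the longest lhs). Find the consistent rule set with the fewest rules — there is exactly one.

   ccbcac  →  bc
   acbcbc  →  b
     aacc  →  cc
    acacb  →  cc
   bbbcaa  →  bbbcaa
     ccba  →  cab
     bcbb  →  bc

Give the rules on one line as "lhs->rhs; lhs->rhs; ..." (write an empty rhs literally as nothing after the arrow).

  | ccbcac => cccac => bac => bc
  | acbcbc => cbcbc => ccbc => ccc => b
  | aacc => acc => cc
  | acacb => cacb => ccb => cc

ac->c; cb->c; cba->ab; ccc->b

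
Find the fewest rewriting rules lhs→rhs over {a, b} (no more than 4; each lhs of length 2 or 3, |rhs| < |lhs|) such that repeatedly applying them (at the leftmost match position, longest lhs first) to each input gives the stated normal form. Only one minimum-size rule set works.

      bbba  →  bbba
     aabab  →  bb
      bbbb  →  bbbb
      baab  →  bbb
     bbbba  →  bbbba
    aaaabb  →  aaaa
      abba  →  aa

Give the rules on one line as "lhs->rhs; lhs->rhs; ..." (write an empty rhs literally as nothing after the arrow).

ab->b; abb->a; baa->bb

  | bbba
  | aabab => abab => bab => bb
  | bbbb
  | baab => bbb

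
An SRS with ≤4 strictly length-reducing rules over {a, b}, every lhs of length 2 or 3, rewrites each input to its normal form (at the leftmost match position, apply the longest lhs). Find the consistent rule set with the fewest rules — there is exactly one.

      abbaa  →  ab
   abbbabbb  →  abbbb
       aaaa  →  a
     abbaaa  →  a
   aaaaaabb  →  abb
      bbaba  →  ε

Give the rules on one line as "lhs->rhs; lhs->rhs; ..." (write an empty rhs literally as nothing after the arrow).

  | abbaa => ab
  | abbbabbb => abbbb
  | aaaa => aaa => aa => a
  | abbaaa => aba => a

aa->a; ba->; baa->; bab->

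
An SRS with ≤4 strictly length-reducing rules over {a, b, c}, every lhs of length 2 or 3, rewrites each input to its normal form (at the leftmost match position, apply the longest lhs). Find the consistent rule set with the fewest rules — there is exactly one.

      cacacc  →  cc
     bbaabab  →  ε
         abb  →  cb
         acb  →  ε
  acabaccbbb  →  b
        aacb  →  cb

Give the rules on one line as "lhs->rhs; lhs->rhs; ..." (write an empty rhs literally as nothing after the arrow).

  | cacacc => cbacc => cbbc => cc
  | bbaabab => aabab => acab => bab => bc => ε
  | abb => cb
  | acb => bb => ε

ab->c; ac->b; bb->; bc->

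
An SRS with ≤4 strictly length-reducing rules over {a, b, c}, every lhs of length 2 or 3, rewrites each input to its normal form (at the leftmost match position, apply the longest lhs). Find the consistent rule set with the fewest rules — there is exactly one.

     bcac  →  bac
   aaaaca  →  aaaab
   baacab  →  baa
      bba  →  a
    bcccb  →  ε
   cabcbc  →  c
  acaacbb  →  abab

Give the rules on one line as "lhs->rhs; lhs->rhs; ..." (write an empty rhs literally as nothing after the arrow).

  | bcac => bac
  | aaaaca => aaaab
  | baacab => baabb => baa
  | bba => a

bb->; bc->b; ca->b; cb->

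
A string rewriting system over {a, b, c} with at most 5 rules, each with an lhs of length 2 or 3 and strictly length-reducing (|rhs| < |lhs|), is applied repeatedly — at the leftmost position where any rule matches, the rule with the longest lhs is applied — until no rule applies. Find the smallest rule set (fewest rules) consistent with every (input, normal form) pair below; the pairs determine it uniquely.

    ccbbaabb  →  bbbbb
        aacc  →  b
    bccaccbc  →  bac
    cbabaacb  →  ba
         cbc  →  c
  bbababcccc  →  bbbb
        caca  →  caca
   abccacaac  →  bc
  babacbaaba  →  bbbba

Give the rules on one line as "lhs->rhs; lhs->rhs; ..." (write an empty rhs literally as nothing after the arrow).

aa->b; ab->a; cb->; cc->

  | ccbbaabb => bbaabb => bbbbb
  | aacc => bcc => b
  | bccaccbc => baccbc => babc => bac
  | cbabaacb => abaacb => aaacb => bacb => ba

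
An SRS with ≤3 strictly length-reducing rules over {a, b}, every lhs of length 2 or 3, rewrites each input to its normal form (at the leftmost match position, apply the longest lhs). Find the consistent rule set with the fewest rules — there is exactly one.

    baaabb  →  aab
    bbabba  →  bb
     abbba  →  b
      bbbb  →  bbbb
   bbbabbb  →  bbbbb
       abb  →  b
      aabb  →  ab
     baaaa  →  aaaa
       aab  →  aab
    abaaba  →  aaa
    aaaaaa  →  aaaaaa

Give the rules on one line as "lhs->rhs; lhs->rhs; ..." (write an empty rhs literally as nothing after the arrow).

  | baaabb => aaabb => aab
  | bbabba => bbba => bb
  | abbba => bba => b
  | bbbb

abb->b; ba->; baa->aa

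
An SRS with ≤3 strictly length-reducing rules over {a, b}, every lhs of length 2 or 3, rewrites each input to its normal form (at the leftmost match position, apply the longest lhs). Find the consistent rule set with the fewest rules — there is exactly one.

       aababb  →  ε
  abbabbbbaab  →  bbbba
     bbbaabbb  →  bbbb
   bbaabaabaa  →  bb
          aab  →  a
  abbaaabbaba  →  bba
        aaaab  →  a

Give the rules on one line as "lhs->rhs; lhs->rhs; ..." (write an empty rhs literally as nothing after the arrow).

  | aababb => aabb => ab => ε
  | abbabbbbaab => babbbbaab => bbbbaab => bbbba
  | bbbaabbb => bbbabb => bbbb
  | bbaabaabaa => bbaaabaa => bbabaa => bbaa => bb

aa->; aab->a; ab->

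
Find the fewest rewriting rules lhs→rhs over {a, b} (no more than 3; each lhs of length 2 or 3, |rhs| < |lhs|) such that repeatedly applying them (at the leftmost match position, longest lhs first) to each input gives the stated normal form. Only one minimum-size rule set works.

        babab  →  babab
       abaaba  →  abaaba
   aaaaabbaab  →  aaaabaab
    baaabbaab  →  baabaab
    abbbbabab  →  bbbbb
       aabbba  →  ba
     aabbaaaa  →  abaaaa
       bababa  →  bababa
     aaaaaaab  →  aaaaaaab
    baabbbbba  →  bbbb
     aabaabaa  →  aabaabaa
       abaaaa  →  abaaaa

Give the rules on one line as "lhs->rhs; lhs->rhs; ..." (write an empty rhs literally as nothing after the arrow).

abb->b; bba->bb

  | babab
  | abaaba
  | aaaaabbaab => aaaabaab
  | baaabbaab => baabaab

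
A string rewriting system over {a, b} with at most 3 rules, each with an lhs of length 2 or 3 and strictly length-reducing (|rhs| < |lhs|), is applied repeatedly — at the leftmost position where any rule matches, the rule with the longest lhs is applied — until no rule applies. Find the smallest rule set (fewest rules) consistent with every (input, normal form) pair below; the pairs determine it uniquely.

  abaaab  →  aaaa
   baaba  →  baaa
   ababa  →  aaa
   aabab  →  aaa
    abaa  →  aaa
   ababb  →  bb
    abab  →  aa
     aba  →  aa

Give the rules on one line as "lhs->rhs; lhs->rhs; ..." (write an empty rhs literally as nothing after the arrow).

  | abaaab => aaaab => aaaa
  | baaba => baaa
  | ababa => aaba => aaa
  | aabab => aaab => aaa

ab->a; abb->bb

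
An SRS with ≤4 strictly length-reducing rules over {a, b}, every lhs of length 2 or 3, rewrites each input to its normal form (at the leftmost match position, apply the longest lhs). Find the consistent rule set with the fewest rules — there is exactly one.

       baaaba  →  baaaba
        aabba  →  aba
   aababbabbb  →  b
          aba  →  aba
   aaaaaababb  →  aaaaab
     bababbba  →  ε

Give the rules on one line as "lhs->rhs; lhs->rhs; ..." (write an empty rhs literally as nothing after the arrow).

abb->b; bb->b; bba->

  | baaaba
  | aabba => aba
  | aababbabbb => aabbabbb => ababbb => abbb => bb => b
  | aba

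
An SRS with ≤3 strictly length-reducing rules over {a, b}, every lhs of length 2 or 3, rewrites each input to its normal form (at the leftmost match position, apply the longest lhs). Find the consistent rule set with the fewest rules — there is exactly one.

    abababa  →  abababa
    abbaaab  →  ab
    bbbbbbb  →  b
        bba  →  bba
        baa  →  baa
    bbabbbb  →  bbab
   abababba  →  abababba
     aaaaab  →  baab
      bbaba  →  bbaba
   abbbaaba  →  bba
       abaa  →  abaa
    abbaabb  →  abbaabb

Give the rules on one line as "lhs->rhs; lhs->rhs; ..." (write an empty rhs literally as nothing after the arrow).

  | abababa
  | abbaaab => abbbb => ab
  | bbbbbbb => bbbb => b
  | bba

aaa->b; bbb->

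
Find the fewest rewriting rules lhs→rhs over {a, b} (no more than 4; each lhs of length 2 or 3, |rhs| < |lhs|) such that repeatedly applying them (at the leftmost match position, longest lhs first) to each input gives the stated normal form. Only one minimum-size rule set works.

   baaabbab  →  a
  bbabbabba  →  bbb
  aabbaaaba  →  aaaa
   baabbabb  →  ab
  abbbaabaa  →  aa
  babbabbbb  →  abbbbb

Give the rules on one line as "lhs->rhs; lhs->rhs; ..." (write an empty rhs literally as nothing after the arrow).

  | baaabbab => aaabbab => aabab => aab => a
  | bbabbabba => bbbabba => bbbba => bbb
  | aabbaaaba => abaaaba => aaaaba => aaaa
  | baabbabb => aabbabb => ababb => aabb => ab

aab->a; ba->a; bba->b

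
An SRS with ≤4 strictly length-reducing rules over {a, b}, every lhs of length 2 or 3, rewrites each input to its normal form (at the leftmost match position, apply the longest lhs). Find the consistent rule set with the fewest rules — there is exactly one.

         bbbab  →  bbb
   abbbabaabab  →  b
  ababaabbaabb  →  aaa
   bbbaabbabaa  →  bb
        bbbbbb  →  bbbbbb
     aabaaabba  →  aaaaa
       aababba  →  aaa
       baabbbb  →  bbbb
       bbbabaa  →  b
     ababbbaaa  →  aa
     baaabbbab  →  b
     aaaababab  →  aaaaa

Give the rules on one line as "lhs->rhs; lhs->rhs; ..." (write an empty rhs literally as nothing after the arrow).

  | bbbab => bbb
  | abbbabaabab => bbabaabab => bbaaabab => bababab => baabab => abbab => bab => b
  | ababaabbaabb => aabaabbaabb => aaaabbaabb => aaabaabb => aaaaabb => aaaab => aaa
  | bbbaabbabaa => bbabbbabaa => bbbbabaa => bbbbaaa => bbbaba => bbbaa => bbab => bb

ab->; aba->aa; baa->ab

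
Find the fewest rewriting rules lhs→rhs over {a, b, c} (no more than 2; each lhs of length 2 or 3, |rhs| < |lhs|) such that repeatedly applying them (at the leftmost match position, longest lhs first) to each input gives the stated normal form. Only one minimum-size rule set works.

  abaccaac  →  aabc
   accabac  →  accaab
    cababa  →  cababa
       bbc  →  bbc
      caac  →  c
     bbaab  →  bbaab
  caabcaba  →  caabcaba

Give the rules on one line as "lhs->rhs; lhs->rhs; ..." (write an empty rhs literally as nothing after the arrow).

aac->; bac->ab

  | abaccaac => aabcaac => aabc
  | accabac => accaab
  | cababa
  | bbc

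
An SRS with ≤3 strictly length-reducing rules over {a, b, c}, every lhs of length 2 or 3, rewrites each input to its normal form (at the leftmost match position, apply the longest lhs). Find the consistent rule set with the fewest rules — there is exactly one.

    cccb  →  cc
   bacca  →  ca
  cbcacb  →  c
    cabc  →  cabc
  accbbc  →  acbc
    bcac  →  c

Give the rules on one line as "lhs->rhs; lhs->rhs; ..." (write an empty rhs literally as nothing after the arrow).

bac->; bca->; ccb->c

  | cccb => cc
  | bacca => ca
  | cbcacb => ccb => c
  | cabc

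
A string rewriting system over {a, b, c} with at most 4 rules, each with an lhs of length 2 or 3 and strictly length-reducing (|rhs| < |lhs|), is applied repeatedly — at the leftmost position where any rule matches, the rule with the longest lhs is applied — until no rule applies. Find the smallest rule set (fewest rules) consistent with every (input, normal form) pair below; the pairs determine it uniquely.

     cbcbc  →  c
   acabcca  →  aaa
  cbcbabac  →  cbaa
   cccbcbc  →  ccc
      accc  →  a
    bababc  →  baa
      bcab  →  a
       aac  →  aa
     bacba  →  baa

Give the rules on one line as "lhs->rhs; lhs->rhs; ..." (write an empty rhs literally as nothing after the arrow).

  | cbcbc => cbc => c
  | acabcca => aabcca => aacca => aaca => aaa
  | cbcbabac => cbabac => cbaac => cbaa
  | cccbcbc => cccbc => ccc

ab->a; ac->a; bc->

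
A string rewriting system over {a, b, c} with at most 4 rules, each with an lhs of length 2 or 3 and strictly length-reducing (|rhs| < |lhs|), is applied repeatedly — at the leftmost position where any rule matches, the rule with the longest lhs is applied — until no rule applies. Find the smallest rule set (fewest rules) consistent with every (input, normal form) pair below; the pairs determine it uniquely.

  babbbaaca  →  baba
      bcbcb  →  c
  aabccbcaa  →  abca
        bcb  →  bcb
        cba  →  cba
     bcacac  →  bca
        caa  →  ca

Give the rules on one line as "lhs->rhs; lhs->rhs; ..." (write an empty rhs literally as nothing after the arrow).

aa->a; ac->a; bb->c; cbc->

  | babbbaaca => bacbaaca => babaaca => babaca => babaa => baba
  | bcbcb => bb => c
  | aabccbcaa => abccbcaa => abcaa => abca
  | bcb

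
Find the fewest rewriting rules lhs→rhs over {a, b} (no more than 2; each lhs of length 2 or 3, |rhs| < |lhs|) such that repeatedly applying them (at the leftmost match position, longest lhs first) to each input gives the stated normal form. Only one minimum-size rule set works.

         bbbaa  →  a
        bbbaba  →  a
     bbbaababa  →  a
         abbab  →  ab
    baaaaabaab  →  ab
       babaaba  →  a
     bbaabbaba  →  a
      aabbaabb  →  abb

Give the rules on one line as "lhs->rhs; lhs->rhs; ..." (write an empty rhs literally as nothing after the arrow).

aa->a; ba->a

  | bbbaa => bbaa => baa => aa => a
  | bbbaba => bbaba => baba => aba => aa => a
  | bbbaababa => bbaababa => baababa => aababa => ababa => aaba => aba => aa => a
  | abbab => abab => aab => ab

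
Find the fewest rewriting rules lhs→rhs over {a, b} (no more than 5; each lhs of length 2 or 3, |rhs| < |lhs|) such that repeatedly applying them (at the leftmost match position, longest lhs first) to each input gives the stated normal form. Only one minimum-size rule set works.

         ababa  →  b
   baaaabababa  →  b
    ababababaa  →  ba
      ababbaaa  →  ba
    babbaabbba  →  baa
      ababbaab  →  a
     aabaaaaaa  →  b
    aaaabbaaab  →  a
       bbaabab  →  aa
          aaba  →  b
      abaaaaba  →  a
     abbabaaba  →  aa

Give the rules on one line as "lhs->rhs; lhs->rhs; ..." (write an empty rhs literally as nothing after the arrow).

  | ababa => aaba => aaa => b
  | baaaabababa => bbabababa => aabababa => aaababa => bbaba => aaba => aaa => b
  | ababababaa => aabababaa => aaababaa => bbabaa => aabaa => aaaa => ba
  | ababbaaa => aabbaaa => aaaa => ba

aaa->b; ab->a; abb->; bb->a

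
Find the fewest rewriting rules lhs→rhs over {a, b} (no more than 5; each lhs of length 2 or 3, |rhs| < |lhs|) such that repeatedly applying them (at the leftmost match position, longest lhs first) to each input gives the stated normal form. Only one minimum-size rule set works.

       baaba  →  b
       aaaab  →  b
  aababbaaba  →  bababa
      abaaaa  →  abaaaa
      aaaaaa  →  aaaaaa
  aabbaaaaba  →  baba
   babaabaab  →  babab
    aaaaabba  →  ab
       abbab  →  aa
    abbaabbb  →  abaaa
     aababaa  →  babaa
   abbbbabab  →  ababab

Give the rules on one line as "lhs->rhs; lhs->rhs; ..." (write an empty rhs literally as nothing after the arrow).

aab->b; bb->a; bba->b; bbb->aa

  | baaba => bba => b
  | aaaab => aab => b
  | aababbaaba => babbaaba => bababa
  | abaaaa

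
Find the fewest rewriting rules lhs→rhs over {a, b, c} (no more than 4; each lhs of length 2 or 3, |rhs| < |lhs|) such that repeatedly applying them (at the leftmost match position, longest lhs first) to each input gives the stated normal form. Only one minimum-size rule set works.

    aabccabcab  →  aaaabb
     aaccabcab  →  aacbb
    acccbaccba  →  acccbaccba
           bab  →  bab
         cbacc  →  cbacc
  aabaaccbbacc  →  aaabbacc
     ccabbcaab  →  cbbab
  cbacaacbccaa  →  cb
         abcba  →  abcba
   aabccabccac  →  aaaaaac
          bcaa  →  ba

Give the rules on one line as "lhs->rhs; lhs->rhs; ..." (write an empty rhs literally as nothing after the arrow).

baa->b; bcc->a; ca->

  | aabccabcab => aaaabcab => aaaabb
  | aaccabcab => aacbcab => aacbb
  | acccbaccba
  | bab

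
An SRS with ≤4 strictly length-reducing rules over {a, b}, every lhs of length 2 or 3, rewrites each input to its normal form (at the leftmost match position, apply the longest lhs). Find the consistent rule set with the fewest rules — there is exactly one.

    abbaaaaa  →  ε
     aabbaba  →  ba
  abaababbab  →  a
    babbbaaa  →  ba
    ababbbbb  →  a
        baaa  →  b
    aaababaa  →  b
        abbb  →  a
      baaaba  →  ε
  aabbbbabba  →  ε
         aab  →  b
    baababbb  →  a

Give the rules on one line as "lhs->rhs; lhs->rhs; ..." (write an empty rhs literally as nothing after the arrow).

aa->; aaa->; ab->a; bb->a

  | abbaaaaa => abaaaaa => aaaaaa => aaa => ε
  | aabbaba => bbaba => aaba => ba
  | abaababbab => aaababbab => babbab => babab => baab => bb => a
  | babbbaaa => babbaaa => babaaa => baaaa => ba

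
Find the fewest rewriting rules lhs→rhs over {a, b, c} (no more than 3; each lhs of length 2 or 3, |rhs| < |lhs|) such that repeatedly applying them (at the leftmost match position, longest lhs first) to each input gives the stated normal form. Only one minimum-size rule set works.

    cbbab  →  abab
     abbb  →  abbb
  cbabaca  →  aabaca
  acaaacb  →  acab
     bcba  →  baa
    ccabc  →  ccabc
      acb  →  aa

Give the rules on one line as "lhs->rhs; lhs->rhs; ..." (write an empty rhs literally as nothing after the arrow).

  | cbbab => abab
  | abbb
  | cbabaca => aabaca
  | acaaacb => acab

aac->; cb->a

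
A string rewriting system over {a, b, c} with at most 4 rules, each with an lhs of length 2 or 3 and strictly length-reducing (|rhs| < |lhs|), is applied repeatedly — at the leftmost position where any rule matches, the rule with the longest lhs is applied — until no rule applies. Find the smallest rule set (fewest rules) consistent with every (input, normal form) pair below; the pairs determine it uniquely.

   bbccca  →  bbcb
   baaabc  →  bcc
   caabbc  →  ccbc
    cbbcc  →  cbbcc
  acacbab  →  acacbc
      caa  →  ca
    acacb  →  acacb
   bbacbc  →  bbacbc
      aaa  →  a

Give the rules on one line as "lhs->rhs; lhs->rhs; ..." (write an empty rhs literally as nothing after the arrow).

  | bbccca => bbcb
  | baaabc => baabc => babc => bcc
  | caabbc => cabbc => ccbc
  | cbbcc

aa->a; ab->c; cca->b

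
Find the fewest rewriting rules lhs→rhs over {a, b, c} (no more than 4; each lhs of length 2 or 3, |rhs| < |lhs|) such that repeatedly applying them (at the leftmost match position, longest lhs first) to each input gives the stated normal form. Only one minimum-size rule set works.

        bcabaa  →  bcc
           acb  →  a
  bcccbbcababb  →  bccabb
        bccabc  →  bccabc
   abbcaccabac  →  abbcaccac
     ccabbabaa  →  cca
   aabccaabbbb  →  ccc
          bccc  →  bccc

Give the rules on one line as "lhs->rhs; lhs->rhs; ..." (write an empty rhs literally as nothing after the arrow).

aa->c; aab->cc; ba->; cb->

  | bcabaa => bcaa => bcc
  | acb => a
  | bcccbbcababb => bccbcababb => bccababb => bccabb
  | bccabc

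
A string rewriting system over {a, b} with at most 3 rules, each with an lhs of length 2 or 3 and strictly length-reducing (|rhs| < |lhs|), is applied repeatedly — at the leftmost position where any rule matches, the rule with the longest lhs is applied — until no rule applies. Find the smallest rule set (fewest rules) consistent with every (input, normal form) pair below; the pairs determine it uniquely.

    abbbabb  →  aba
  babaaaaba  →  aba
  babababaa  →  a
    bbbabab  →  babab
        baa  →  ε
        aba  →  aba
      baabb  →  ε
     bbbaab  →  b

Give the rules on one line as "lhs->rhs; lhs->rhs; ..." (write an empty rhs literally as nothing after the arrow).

aa->; baa->aa; bb->

  | abbbabb => ababb => aba
  | babaaaaba => baaaaaba => aaaaaba => aaaba => aba
  | babababaa => bababaaa => babaaaa => baaaaa => aaaaa => aaa => a
  | bbbabab => babab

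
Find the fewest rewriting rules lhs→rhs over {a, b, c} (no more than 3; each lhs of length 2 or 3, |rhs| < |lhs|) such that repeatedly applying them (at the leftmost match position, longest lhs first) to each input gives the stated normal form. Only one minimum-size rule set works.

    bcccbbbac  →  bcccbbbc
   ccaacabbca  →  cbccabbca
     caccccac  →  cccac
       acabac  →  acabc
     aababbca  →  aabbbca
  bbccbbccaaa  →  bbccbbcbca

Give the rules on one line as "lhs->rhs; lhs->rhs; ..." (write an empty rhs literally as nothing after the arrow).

  | bcccbbbac => bcccbbbc
  | ccaacabbca => cbccabbca
  | caccccac => cccac
  | acabac => acabc

acc->; ba->b; caa->bc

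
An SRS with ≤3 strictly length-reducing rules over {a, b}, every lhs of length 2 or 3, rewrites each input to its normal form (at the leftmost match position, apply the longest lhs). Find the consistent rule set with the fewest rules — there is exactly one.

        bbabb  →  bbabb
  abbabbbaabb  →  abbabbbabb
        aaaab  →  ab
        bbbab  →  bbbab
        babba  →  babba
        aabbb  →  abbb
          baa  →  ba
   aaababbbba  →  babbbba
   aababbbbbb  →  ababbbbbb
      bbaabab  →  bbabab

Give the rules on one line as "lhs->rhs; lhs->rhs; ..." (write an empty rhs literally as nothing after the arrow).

aa->a; aaa->

  | bbabb
  | abbabbbaabb => abbabbbabb
  | aaaab => ab
  | bbbab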